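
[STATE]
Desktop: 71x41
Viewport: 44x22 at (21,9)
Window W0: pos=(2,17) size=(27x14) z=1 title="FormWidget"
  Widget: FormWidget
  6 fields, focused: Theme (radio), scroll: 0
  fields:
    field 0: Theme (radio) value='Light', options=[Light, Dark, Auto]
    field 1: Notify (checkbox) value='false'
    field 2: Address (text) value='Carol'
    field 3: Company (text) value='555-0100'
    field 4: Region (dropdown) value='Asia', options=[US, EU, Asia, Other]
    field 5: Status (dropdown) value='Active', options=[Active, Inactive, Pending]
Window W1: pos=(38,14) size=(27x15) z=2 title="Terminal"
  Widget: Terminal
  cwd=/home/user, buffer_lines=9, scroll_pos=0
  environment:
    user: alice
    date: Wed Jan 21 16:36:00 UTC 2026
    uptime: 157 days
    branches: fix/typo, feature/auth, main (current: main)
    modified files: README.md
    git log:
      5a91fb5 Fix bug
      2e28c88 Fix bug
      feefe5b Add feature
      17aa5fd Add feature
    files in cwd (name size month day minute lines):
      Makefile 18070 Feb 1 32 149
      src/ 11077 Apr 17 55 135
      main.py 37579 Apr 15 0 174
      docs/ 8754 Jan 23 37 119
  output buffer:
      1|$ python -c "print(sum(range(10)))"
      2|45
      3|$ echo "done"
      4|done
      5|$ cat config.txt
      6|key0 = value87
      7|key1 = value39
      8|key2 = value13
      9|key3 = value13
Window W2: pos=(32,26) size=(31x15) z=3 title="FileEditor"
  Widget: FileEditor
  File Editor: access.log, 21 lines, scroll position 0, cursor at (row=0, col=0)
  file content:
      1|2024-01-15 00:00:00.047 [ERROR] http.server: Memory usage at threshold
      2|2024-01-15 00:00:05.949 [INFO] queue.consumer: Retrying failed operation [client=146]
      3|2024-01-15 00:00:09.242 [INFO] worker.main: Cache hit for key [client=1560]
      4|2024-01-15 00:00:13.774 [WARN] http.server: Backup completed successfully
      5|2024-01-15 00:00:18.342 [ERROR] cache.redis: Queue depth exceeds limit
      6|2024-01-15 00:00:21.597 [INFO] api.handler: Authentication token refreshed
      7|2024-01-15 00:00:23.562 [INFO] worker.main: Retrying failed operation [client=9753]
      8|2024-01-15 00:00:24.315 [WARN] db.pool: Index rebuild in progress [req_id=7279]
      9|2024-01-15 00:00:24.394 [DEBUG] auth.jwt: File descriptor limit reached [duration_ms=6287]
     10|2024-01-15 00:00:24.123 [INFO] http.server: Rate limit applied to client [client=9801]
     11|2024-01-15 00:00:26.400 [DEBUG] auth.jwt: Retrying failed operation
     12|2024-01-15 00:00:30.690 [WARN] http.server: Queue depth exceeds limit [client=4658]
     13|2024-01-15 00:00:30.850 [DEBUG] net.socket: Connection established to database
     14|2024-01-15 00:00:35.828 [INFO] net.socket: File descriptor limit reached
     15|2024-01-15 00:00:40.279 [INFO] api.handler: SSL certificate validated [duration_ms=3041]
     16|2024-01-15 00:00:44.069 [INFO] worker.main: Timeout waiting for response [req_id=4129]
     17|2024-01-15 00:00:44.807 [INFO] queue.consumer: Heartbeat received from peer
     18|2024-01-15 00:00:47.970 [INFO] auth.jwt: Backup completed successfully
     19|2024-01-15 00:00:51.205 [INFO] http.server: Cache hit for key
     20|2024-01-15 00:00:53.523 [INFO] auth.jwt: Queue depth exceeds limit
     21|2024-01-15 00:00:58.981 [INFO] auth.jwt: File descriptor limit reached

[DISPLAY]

                                            
                                            
                                            
                                            
                                            
                 ┏━━━━━━━━━━━━━━━━━━━━━━━━━┓
                 ┃ Terminal                ┃
                 ┠─────────────────────────┨
━━━━━━━┓         ┃$ python -c "print(sum(ra┃
       ┃         ┃45                       ┃
───────┨         ┃$ echo "done"            ┃
Light  ┃         ┃done                     ┃
       ┃         ┃$ cat config.txt         ┃
ol    ]┃         ┃key0 = value87           ┃
-0100 ]┃         ┃key1 = value39           ┃
a    ▼]┃         ┃key2 = value13           ┃
ive  ▼]┃         ┃key3 = value13           ┃
       ┃   ┏━━━━━━━━━━━━━━━━━━━━━━━━━━━━━┓ ┃
       ┃   ┃ FileEditor                  ┃ ┃
       ┃   ┠─────────────────────────────┨━┛
       ┃   ┃█024-01-15 00:00:00.047 [ERR▲┃  
━━━━━━━┛   ┃2024-01-15 00:00:05.949 [INF█┃  


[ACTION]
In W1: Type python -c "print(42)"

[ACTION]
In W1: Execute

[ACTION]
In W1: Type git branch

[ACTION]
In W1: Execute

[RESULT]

                                            
                                            
                                            
                                            
                                            
                 ┏━━━━━━━━━━━━━━━━━━━━━━━━━┓
                 ┃ Terminal                ┃
                 ┠─────────────────────────┨
━━━━━━━┓         ┃key0 = value87           ┃
       ┃         ┃key1 = value39           ┃
───────┨         ┃key2 = value13           ┃
Light  ┃         ┃key3 = value13           ┃
       ┃         ┃$ python -c "print(42)"  ┃
ol    ]┃         ┃42                       ┃
-0100 ]┃         ┃$ git branch             ┃
a    ▼]┃         ┃  fix/typo               ┃
ive  ▼]┃         ┃  feature/auth           ┃
       ┃   ┏━━━━━━━━━━━━━━━━━━━━━━━━━━━━━┓ ┃
       ┃   ┃ FileEditor                  ┃ ┃
       ┃   ┠─────────────────────────────┨━┛
       ┃   ┃█024-01-15 00:00:00.047 [ERR▲┃  
━━━━━━━┛   ┃2024-01-15 00:00:05.949 [INF█┃  


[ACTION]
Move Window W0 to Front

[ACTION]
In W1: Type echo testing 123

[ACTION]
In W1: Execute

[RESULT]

                                            
                                            
                                            
                                            
                                            
                 ┏━━━━━━━━━━━━━━━━━━━━━━━━━┓
                 ┃ Terminal                ┃
                 ┠─────────────────────────┨
━━━━━━━┓         ┃key2 = value13           ┃
       ┃         ┃key3 = value13           ┃
───────┨         ┃$ python -c "print(42)"  ┃
Light  ┃         ┃42                       ┃
       ┃         ┃$ git branch             ┃
ol    ]┃         ┃  fix/typo               ┃
-0100 ]┃         ┃  feature/auth           ┃
a    ▼]┃         ┃* main                   ┃
ive  ▼]┃         ┃$ echo testing 123       ┃
       ┃   ┏━━━━━━━━━━━━━━━━━━━━━━━━━━━━━┓ ┃
       ┃   ┃ FileEditor                  ┃ ┃
       ┃   ┠─────────────────────────────┨━┛
       ┃   ┃█024-01-15 00:00:00.047 [ERR▲┃  
━━━━━━━┛   ┃2024-01-15 00:00:05.949 [INF█┃  


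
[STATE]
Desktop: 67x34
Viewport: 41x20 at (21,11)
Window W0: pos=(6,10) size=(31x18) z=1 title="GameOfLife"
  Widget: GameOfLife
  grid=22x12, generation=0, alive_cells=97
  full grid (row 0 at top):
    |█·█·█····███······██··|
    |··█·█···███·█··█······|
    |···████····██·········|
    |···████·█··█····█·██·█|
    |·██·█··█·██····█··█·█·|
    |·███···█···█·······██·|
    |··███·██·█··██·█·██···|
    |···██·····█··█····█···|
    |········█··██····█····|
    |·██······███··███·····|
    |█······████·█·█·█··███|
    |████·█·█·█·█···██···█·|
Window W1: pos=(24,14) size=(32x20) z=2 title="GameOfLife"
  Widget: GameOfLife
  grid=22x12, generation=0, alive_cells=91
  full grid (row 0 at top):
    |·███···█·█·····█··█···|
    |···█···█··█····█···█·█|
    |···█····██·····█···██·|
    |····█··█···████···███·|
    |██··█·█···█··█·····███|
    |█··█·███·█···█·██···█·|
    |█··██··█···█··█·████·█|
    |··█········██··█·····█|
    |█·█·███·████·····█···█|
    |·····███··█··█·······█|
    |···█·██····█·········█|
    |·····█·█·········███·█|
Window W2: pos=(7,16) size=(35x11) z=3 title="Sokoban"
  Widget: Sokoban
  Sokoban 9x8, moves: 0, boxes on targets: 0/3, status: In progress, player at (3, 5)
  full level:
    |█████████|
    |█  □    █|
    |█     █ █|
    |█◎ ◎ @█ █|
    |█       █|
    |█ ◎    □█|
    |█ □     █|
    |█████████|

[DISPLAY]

               ┃                         
───────────────┨                         
               ┃                         
···┏━━━━━━━━━━━━━━━━━━━━━━━━━━━━━━┓      
·█·┃ GameOfLife                   ┃      
━━━━━━━━━━━━━━━━━━━━┓─────────────┨      
                    ┃             ┃      
────────────────────┨·█···        ┃      
                    ┃··█·█        ┃      
                    ┃··██·        ┃      
                    ┃·███·        ┃      
                    ┃··███        ┃      
                    ┃···█·        ┃      
                    ┃███·█        ┃      
                    ┃····█        ┃      
━━━━━━━━━━━━━━━━━━━━┛█···█        ┃      
━━━┃·····███··█··█·······█        ┃      
   ┃···█·██····█·········█        ┃      
   ┃·····█·█·········███·█        ┃      
   ┃                              ┃      


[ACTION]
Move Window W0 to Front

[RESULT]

               ┃                         
───────────────┨                         
               ┃                         
····██··       ┃━━━━━━━━━━━━━━━━━━┓      
·█······       ┃                  ┃      
········       ┃━━━━┓─────────────┨      
··█·██·█       ┃    ┃             ┃      
·█··█·█·       ┃────┨·█···        ┃      
·····██·       ┃    ┃··█·█        ┃      
·█·██···       ┃    ┃··██·        ┃      
····█···       ┃    ┃·███·        ┃      
···█····       ┃    ┃··███        ┃      
███·····       ┃    ┃···█·        ┃      
█·█··███       ┃    ┃███·█        ┃      
·██···█·       ┃    ┃····█        ┃      
               ┃━━━━┛█···█        ┃      
━━━━━━━━━━━━━━━┛·█·······█        ┃      
   ┃···█·██····█·········█        ┃      
   ┃·····█·█·········███·█        ┃      
   ┃                              ┃      


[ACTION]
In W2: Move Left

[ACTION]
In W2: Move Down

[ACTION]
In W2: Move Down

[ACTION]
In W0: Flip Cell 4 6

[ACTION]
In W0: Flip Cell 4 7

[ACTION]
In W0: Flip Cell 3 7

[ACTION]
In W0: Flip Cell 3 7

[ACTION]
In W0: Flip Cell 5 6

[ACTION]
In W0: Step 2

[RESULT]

               ┃                         
───────────────┨                         
               ┃                         
········       ┃━━━━━━━━━━━━━━━━━━┓      
········       ┃                  ┃      
····██··       ┃━━━━┓─────────────┨      
···█·██·       ┃    ┃             ┃      
·······█       ┃────┨·█···        ┃      
███··█··       ┃    ┃··█·█        ┃      
····██··       ┃    ┃··██·        ┃      
····█···       ┃    ┃·███·        ┃      
····█···       ┃    ┃··███        ┃      
·····███       ┃    ┃···█·        ┃      
█··█····       ┃    ┃███·█        ┃      
███·██·█       ┃    ┃····█        ┃      
               ┃━━━━┛█···█        ┃      
━━━━━━━━━━━━━━━┛·█·······█        ┃      
   ┃···█·██····█·········█        ┃      
   ┃·····█·█·········███·█        ┃      
   ┃                              ┃      


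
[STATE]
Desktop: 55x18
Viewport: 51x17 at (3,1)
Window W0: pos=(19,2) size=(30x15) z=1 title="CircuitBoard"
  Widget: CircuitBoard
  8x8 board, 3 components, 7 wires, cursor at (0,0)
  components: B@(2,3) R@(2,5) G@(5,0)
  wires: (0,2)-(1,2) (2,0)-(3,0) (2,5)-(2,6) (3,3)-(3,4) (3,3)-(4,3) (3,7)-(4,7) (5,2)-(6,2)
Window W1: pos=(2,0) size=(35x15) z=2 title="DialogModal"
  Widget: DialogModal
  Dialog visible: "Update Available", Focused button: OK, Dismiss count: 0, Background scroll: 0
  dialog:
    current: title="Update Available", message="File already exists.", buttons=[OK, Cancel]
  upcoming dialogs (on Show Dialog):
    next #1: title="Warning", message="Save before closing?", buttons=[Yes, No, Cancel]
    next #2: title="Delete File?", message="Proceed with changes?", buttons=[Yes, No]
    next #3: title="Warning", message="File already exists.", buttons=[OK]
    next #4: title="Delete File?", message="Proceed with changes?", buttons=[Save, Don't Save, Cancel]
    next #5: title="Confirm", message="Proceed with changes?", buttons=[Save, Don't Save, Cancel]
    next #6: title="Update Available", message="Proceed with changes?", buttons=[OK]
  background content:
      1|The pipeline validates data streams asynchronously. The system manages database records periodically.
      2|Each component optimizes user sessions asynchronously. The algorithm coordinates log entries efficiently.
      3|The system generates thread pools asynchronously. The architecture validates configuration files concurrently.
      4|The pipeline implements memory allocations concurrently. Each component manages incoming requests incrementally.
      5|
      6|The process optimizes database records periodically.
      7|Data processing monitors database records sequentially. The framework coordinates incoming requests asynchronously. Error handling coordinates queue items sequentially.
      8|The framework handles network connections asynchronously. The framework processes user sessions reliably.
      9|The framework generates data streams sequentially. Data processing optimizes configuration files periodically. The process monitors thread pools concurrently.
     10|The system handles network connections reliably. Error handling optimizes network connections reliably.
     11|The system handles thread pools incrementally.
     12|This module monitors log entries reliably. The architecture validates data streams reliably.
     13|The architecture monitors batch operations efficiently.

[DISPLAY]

 DialogModal                     ┃                 
─────────────────────────────────┨━━━━━━━━━━━┓     
The pipeline validates data strea┃           ┃     
Each component optimizes user ses┃───────────┨     
The system generates thread pools┃7          ┃     
The ┌──────────────────────┐ry al┃           ┃     
    │   Update Available   │     ┃           ┃     
The │ File already exists. │se re┃           ┃     
Data│    [OK]  Cancel      │abase┃           ┃     
The └──────────────────────┘k con┃       R ─ ┃     
The framework generates data stre┃           ┃     
The system handles network connec┃ ─ ·       ┃     
The system handles thread pools i┃           ┃     
━━━━━━━━━━━━━━━━━━━━━━━━━━━━━━━━━┛           ┃     
                ┃                            ┃     
                ┗━━━━━━━━━━━━━━━━━━━━━━━━━━━━┛     
                                                   


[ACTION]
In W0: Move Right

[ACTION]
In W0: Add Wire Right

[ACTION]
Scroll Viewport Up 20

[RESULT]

━━━━━━━━━━━━━━━━━━━━━━━━━━━━━━━━━┓                 
 DialogModal                     ┃                 
─────────────────────────────────┨━━━━━━━━━━━┓     
The pipeline validates data strea┃           ┃     
Each component optimizes user ses┃───────────┨     
The system generates thread pools┃7          ┃     
The ┌──────────────────────┐ry al┃           ┃     
    │   Update Available   │     ┃           ┃     
The │ File already exists. │se re┃           ┃     
Data│    [OK]  Cancel      │abase┃           ┃     
The └──────────────────────┘k con┃       R ─ ┃     
The framework generates data stre┃           ┃     
The system handles network connec┃ ─ ·       ┃     
The system handles thread pools i┃           ┃     
━━━━━━━━━━━━━━━━━━━━━━━━━━━━━━━━━┛           ┃     
                ┃                            ┃     
                ┗━━━━━━━━━━━━━━━━━━━━━━━━━━━━┛     


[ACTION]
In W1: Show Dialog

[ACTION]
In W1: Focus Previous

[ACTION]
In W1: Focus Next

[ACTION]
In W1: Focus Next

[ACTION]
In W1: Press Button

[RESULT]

━━━━━━━━━━━━━━━━━━━━━━━━━━━━━━━━━┓                 
 DialogModal                     ┃                 
─────────────────────────────────┨━━━━━━━━━━━┓     
The pipeline validates data strea┃           ┃     
Each component optimizes user ses┃───────────┨     
The system generates thread pools┃7          ┃     
The pipeline implements memory al┃           ┃     
                                 ┃           ┃     
The process optimizes database re┃           ┃     
Data processing monitors database┃           ┃     
The framework handles network con┃       R ─ ┃     
The framework generates data stre┃           ┃     
The system handles network connec┃ ─ ·       ┃     
The system handles thread pools i┃           ┃     
━━━━━━━━━━━━━━━━━━━━━━━━━━━━━━━━━┛           ┃     
                ┃                            ┃     
                ┗━━━━━━━━━━━━━━━━━━━━━━━━━━━━┛     


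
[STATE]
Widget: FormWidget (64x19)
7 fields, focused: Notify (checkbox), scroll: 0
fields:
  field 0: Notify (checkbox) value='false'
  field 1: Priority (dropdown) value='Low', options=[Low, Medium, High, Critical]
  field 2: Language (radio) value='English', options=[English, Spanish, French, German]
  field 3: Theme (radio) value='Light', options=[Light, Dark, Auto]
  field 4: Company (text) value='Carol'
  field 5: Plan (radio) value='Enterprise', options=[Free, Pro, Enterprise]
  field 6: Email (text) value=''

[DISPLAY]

> Notify:     [ ]                                               
  Priority:   [Low                                            ▼]
  Language:   (●) English  ( ) Spanish  ( ) French  ( ) German  
  Theme:      (●) Light  ( ) Dark  ( ) Auto                     
  Company:    [Carol                                           ]
  Plan:       ( ) Free  ( ) Pro  (●) Enterprise                 
  Email:      [                                                ]
                                                                
                                                                
                                                                
                                                                
                                                                
                                                                
                                                                
                                                                
                                                                
                                                                
                                                                
                                                                


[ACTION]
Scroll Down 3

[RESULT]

  Theme:      (●) Light  ( ) Dark  ( ) Auto                     
  Company:    [Carol                                           ]
  Plan:       ( ) Free  ( ) Pro  (●) Enterprise                 
  Email:      [                                                ]
                                                                
                                                                
                                                                
                                                                
                                                                
                                                                
                                                                
                                                                
                                                                
                                                                
                                                                
                                                                
                                                                
                                                                
                                                                


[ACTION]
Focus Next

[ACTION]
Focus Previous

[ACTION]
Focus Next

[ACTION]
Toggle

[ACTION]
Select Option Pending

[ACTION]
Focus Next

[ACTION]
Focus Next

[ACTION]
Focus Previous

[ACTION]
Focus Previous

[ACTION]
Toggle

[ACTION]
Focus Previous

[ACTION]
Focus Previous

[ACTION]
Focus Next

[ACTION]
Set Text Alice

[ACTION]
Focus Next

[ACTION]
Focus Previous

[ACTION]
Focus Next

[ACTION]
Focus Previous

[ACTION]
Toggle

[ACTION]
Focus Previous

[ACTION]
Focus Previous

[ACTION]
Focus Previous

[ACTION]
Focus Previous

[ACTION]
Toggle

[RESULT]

> Theme:      (●) Light  ( ) Dark  ( ) Auto                     
  Company:    [Carol                                           ]
  Plan:       ( ) Free  ( ) Pro  (●) Enterprise                 
  Email:      [                                                ]
                                                                
                                                                
                                                                
                                                                
                                                                
                                                                
                                                                
                                                                
                                                                
                                                                
                                                                
                                                                
                                                                
                                                                
                                                                


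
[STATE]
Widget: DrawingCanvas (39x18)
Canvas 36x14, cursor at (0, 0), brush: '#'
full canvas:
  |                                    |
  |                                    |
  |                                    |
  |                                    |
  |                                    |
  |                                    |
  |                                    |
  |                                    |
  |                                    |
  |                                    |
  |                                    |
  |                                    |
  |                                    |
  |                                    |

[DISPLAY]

+                                      
                                       
                                       
                                       
                                       
                                       
                                       
                                       
                                       
                                       
                                       
                                       
                                       
                                       
                                       
                                       
                                       
                                       


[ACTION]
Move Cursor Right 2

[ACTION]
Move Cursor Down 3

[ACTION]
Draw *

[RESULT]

                                       
                                       
                                       
  *                                    
                                       
                                       
                                       
                                       
                                       
                                       
                                       
                                       
                                       
                                       
                                       
                                       
                                       
                                       


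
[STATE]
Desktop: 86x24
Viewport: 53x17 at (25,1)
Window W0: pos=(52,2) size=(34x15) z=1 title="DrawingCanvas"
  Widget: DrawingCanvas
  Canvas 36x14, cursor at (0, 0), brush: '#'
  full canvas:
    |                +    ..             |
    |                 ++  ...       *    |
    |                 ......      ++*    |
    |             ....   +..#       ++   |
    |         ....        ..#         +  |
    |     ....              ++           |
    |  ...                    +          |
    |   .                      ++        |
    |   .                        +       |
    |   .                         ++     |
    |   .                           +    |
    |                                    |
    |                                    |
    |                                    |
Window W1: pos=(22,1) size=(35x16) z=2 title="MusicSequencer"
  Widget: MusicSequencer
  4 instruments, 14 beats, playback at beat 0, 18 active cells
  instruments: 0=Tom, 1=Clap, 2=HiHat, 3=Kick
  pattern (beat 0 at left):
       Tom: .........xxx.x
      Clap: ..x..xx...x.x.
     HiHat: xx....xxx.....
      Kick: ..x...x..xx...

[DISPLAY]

━━━━━━━━━━━━━━━━━━━━━━━━━━━━━━━┓                     
usicSequencer                  ┃━━━━━━━━━━━━━━━━━━━━━
───────────────────────────────┨wingCanvas           
    ▼1234567890123             ┃─────────────────────
 Tom·········███·█             ┃            +    ..  
Clap··█··██···█·█·             ┃             ++  ... 
iHat██····███·····             ┃             ......  
Kick··█···█··██···             ┃         ....   +..# 
                               ┃     ....        ..# 
                               ┃ ....              ++
                               ┃.                    
                               ┃                     
                               ┃                     
                               ┃                     
                               ┃                     
━━━━━━━━━━━━━━━━━━━━━━━━━━━━━━━┛━━━━━━━━━━━━━━━━━━━━━
                                                     


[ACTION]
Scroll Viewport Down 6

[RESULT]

iHat██····███·····             ┃             ......  
Kick··█···█··██···             ┃         ....   +..# 
                               ┃     ....        ..# 
                               ┃ ....              ++
                               ┃.                    
                               ┃                     
                               ┃                     
                               ┃                     
                               ┃                     
━━━━━━━━━━━━━━━━━━━━━━━━━━━━━━━┛━━━━━━━━━━━━━━━━━━━━━
                                                     
                                                     
                                                     
                                                     
                                                     
                                                     
                                                     


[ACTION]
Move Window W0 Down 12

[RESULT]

iHat██····███·····             ┃                     
Kick··█···█··██···             ┃                     
                               ┃━━━━━━━━━━━━━━━━━━━━━
                               ┃wingCanvas           
                               ┃─────────────────────
                               ┃            +    ..  
                               ┃             ++  ... 
                               ┃             ......  
                               ┃         ....   +..# 
━━━━━━━━━━━━━━━━━━━━━━━━━━━━━━━┛     ....        ..# 
                           ┃     ....              ++
                           ┃  ...                    
                           ┃   .                     
                           ┃   .                     
                           ┃   .                     
                           ┃   .                     
                           ┗━━━━━━━━━━━━━━━━━━━━━━━━━


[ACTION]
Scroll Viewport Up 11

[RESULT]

                                                     
━━━━━━━━━━━━━━━━━━━━━━━━━━━━━━━┓                     
usicSequencer                  ┃                     
───────────────────────────────┨                     
    ▼1234567890123             ┃                     
 Tom·········███·█             ┃                     
Clap··█··██···█·█·             ┃                     
iHat██····███·····             ┃                     
Kick··█···█··██···             ┃                     
                               ┃━━━━━━━━━━━━━━━━━━━━━
                               ┃wingCanvas           
                               ┃─────────────────────
                               ┃            +    ..  
                               ┃             ++  ... 
                               ┃             ......  
                               ┃         ....   +..# 
━━━━━━━━━━━━━━━━━━━━━━━━━━━━━━━┛     ....        ..# 


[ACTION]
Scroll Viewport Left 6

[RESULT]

                                                     
   ┏━━━━━━━━━━━━━━━━━━━━━━━━━━━━━━━━━┓               
   ┃ MusicSequencer                  ┃               
   ┠─────────────────────────────────┨               
   ┃      ▼1234567890123             ┃               
   ┃   Tom·········███·█             ┃               
   ┃  Clap··█··██···█·█·             ┃               
   ┃ HiHat██····███·····             ┃               
   ┃  Kick··█···█··██···             ┃               
   ┃                                 ┃━━━━━━━━━━━━━━━
   ┃                                 ┃wingCanvas     
   ┃                                 ┃───────────────
   ┃                                 ┃            +  
   ┃                                 ┃             ++
   ┃                                 ┃             ..
   ┃                                 ┃         ....  
   ┗━━━━━━━━━━━━━━━━━━━━━━━━━━━━━━━━━┛     ....      


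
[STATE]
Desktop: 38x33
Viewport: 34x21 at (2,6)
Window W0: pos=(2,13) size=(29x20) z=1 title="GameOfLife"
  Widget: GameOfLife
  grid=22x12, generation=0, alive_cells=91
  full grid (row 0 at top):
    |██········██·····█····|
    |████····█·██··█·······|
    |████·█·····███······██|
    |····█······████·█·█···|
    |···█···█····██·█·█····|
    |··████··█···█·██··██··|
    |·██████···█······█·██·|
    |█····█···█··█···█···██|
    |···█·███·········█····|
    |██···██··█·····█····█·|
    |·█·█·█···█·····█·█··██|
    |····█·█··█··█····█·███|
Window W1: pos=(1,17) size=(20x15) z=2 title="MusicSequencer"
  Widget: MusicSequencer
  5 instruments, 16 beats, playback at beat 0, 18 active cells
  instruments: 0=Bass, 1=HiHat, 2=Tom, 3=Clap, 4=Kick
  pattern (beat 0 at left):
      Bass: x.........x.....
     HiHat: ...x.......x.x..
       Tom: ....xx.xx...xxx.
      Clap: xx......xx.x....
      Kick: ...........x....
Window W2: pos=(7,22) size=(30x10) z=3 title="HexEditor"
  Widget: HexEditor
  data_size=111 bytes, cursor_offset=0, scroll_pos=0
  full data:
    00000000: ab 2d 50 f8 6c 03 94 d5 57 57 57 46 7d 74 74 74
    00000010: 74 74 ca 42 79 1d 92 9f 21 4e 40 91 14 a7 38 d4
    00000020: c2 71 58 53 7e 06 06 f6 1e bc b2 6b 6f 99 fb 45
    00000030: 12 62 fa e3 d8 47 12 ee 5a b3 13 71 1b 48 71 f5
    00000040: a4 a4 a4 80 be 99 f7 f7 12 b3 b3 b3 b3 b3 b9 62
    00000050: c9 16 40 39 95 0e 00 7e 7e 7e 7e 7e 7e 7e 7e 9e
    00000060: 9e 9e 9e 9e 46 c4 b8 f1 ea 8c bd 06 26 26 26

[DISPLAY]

                                  
                                  
                                  
                                  
                                  
                                  
                                  
┏━━━━━━━━━━━━━━━━━━━━━━━━━━━┓     
┃ GameOfLife                ┃     
┠───────────────────────────┨     
┃Gen: 0                     ┃     
━━━━━━━━━━━━━━━━━━┓····     ┃     
 MusicSequencer   ┃····     ┃     
──────────────────┨··██     ┃     
      ▼12345678901┃█···     ┃     
  Bass█·········█·┃····     ┃     
 HiHa┏━━━━━━━━━━━━━━━━━━━━━━━━━━━━
   To┃ HexEditor                  
  Cla┠────────────────────────────
  Kic┃00000000  AB 2d 50 f8 6c 03 
     ┃00000010  74 74 ca 42 79 1d 


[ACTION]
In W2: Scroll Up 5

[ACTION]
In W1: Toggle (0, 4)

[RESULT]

                                  
                                  
                                  
                                  
                                  
                                  
                                  
┏━━━━━━━━━━━━━━━━━━━━━━━━━━━┓     
┃ GameOfLife                ┃     
┠───────────────────────────┨     
┃Gen: 0                     ┃     
━━━━━━━━━━━━━━━━━━┓····     ┃     
 MusicSequencer   ┃····     ┃     
──────────────────┨··██     ┃     
      ▼12345678901┃█···     ┃     
  Bass█···█·····█·┃····     ┃     
 HiHa┏━━━━━━━━━━━━━━━━━━━━━━━━━━━━
   To┃ HexEditor                  
  Cla┠────────────────────────────
  Kic┃00000000  AB 2d 50 f8 6c 03 
     ┃00000010  74 74 ca 42 79 1d 


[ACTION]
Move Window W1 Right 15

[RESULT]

                                  
                                  
                                  
                                  
                                  
                                  
                                  
┏━━━━━━━━━━━━━━━━━━━━━━━━━━━┓     
┃ GameOfLife                ┃     
┠───────────────────────────┨     
┃Gen: 0                     ┃     
┃██········██·┏━━━━━━━━━━━━━━━━━━┓
┃████····█·██·┃ MusicSequencer   ┃
┃████·█·····██┠──────────────────┨
┃····█······██┃      ▼12345678901┃
┃···█···█····█┃  Bass█···█·····█·┃
┃··██┏━━━━━━━━━━━━━━━━━━━━━━━━━━━━
┃·███┃ HexEditor                  
┃█···┠────────────────────────────
┃···█┃00000000  AB 2d 50 f8 6c 03 
┃██··┃00000010  74 74 ca 42 79 1d 
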